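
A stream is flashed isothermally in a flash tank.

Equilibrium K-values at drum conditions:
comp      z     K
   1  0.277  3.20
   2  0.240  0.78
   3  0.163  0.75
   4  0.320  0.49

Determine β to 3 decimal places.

β = 0.430

Material balance + equilibrium reduce to Σ zᵢ(Kᵢ−1)/(1+β(Kᵢ−1)) = 0.
Check two-phase: ΣzᵢKᵢ = 1.353 > 1 and Σzᵢ/Kᵢ = 1.265 > 1, so g(0) = 0.353 > 0 and g(1) = -0.265 < 0.
Iterate (Newton) starting at β = 0.5:
  β = 0.500: g = -0.0348, g' = -0.482 → β = 0.428
  β = 0.428: g = 0.0012, g' = -0.519 → β = 0.430
Converged at β = 0.430.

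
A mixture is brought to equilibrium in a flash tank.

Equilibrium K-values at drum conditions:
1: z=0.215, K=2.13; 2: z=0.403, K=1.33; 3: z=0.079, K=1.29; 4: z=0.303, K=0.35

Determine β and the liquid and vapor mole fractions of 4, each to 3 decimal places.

Let β = V/F and solve Σ zᵢ(Kᵢ−1)/(1+β(Kᵢ−1)) = 0.
Feasibility: ΣzᵢKᵢ = 1.202, Σzᵢ/Kᵢ = 1.331 — both > 1, two phases present.
Newton–Raphson from β = 0.55:
  β = 0.550: g = -0.0244, g' = -0.451 → β = 0.496
  β = 0.496: g = -0.0006, g' = -0.429 → β = 0.494
Converged at β = 0.494.
Compositions from xᵢ = zᵢ/(1+β(Kᵢ−1)), yᵢ = Kᵢxᵢ:
  1: x = 0.138, y = 0.294
  2: x = 0.346, y = 0.461
  3: x = 0.069, y = 0.089
  4: x = 0.447, y = 0.156

β = 0.494, x_4 = 0.447, y_4 = 0.156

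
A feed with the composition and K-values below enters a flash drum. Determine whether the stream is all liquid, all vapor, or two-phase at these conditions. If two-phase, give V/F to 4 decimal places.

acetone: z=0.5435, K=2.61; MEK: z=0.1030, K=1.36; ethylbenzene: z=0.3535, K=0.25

two-phase, V/F = 0.5937

ΣzᵢKᵢ = 1.6470; Σzᵢ/Kᵢ = 1.6980.
Both exceed 1, so a two-phase solution exists.
Rachford–Rice: g(ψ) = Σ zᵢ(Kᵢ−1)/(1+ψ(Kᵢ−1)) = 0.
Iterate (Newton) starting at ψ = 0.6:
  ψ = 0.6000: g = -0.00647, g' = -1.0309 → ψ = 0.5937
Converged at ψ = 0.5937.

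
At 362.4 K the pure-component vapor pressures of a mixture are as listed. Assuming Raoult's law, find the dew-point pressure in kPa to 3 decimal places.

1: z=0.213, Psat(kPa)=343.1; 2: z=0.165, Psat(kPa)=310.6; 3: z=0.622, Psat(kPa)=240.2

Pdew = 267.269 kPa

At the dew point ψ → 1, so Σzᵢ/Kᵢ = 1 with Kᵢ = Pᵢˢᵃᵗ/P ⇒ 1/P = Σzᵢ/Pᵢˢᵃᵗ.
1/P = 0.213/343.1 + 0.165/310.6 + 0.622/240.2 = 0.003742 ⇒ P = 267.269 kPa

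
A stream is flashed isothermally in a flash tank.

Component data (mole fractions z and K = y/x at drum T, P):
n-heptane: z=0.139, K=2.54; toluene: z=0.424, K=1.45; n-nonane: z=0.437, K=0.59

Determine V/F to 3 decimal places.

V/F = 0.688

Rachford–Rice: g(V/F) = Σ zᵢ(Kᵢ−1)/(1+V/F(Kᵢ−1)) = 0.
g(0) = ΣzᵢKᵢ − 1 = 0.226 and g(1) = 1 − Σzᵢ/Kᵢ = -0.088, so a root lies in (0, 1).
Newton iteration, V/F⁰ = 0.5:
  V/F = 0.500: g = 0.0513, g' = -0.279 → V/F = 0.684
  V/F = 0.684: g = 0.0011, g' = -0.270 → V/F = 0.688
Converged at V/F = 0.688.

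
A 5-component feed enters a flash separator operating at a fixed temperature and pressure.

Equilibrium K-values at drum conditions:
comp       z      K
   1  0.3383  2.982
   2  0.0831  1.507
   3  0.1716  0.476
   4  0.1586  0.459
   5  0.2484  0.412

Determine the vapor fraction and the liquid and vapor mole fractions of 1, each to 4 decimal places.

Rachford–Rice: g(ψ) = Σ zᵢ(Kᵢ−1)/(1+ψ(Kᵢ−1)) = 0.
Check two-phase: ΣzᵢKᵢ = 1.3909 > 1 and Σzᵢ/Kᵢ = 1.4775 > 1, so g(0) = 0.3909 > 0 and g(1) = -0.4775 < 0.
Iterate (Newton) starting at ψ = 0.5:
  ψ = 0.5000: g = -0.07596, g' = -0.6949 → ψ = 0.3907
  ψ = 0.3907: g = 0.00158, g' = -0.7309 → ψ = 0.3928
Converged at ψ = 0.3928.
Compositions from xᵢ = zᵢ/(1+ψ(Kᵢ−1)), yᵢ = Kᵢxᵢ:
  1: x = 0.1902, y = 0.5672
  2: x = 0.0693, y = 0.1044
  3: x = 0.2161, y = 0.1029
  4: x = 0.2014, y = 0.0924
  5: x = 0.3230, y = 0.1331

ψ = 0.3928, x_1 = 0.1902, y_1 = 0.5672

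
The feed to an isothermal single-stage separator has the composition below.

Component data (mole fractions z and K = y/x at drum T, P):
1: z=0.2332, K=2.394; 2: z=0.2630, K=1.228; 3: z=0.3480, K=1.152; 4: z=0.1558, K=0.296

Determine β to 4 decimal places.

Let β = V/F and solve Σ zᵢ(Kᵢ−1)/(1+β(Kᵢ−1)) = 0.
g(0) = ΣzᵢKᵢ − 1 = 0.3283 and g(1) = 1 − Σzᵢ/Kᵢ = -0.1400, so a root lies in (0, 1).
Iterate (Newton) starting at β = 0.5:
  β = 0.5000: g = 0.12529, g' = -0.3592 → β = 0.8488
  β = 0.8488: g = -0.02654, g' = -0.5877 → β = 0.8036
  β = 0.8036: g = -0.00144, g' = -0.5264 → β = 0.8009
Converged at β = 0.8009.

β = 0.8009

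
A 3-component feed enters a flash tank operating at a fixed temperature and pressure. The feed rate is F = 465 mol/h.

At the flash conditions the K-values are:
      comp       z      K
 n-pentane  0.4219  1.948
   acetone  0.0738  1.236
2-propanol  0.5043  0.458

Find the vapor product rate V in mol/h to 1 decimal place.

Let ψ = V/F and solve Σ zᵢ(Kᵢ−1)/(1+ψ(Kᵢ−1)) = 0.
g(0) = ΣzᵢKᵢ − 1 = 0.1440 and g(1) = 1 − Σzᵢ/Kᵢ = -0.3774, so a root lies in (0, 1).
Newton–Raphson from ψ = 0.5:
  ψ = 0.5000: g = -0.08802, g' = -0.4566 → ψ = 0.3072
  ψ = 0.3072: g = -0.00195, g' = -0.4442 → ψ = 0.3028
Converged at ψ = 0.3028.
Then V = ψ·F = 0.3028·465 = 140.8 mol/h and L = F − V = 324.2 mol/h.

V = 140.8 mol/h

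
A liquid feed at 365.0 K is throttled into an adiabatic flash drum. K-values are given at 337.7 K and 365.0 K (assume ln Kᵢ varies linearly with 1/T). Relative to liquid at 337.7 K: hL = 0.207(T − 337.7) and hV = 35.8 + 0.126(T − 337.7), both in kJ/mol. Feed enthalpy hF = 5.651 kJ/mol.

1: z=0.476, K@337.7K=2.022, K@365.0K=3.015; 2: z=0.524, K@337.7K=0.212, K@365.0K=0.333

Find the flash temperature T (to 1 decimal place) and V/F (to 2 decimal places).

Adiabatic flash: solve Rachford–Rice at each trial T, then check hF = ψ·hV(T) + (1−ψ)·hL(T).
  T = 337.7 K: K = (2.022, 0.212), RR gives ψ = 0.091, H_out = 3.270 kJ/mol
  T = 365.0 K: K = (3.015, 0.333), RR gives ψ = 0.454, H_out = 20.887 kJ/mol
  T = 351.4 K: K = (2.490, 0.268), RR gives ψ = 0.299, H_out = 13.203 kJ/mol
  T = 344.5 K: K = (2.247, 0.239), RR gives ψ = 0.205, H_out = 8.637 kJ/mol
  T = 341.1 K: K = (2.133, 0.225), RR gives ψ = 0.152, H_out = 6.091 kJ/mol
  T = 339.4 K: K = (2.077, 0.219), RR gives ψ = 0.122, H_out = 4.720 kJ/mol
  T = 340.2 K: K = (2.103, 0.222), RR gives ψ = 0.136, H_out = 5.374 kJ/mol
Linear interpolation between T = 340.2 (H_out = 5.374) and T = 341.1 (H_out = 6.091) on hF = 5.651 gives T ≈ 340.5 K, at which ψ = 0.14.

T = 340.5 K, V/F = 0.14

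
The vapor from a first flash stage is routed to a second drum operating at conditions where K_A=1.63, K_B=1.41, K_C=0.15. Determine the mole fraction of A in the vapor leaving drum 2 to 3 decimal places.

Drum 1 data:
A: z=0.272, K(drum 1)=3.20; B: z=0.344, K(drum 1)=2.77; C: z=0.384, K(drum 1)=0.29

y_A (drum 2) = 0.435

Drum 1:
Material balance + equilibrium reduce to Σ zᵢ(Kᵢ−1)/(1+ψ₁(Kᵢ−1)) = 0.
Feasibility: ΣzᵢKᵢ = 1.935, Σzᵢ/Kᵢ = 1.533 — both > 1, two phases present.
Newton–Raphson from ψ₁ = 0.69:
  ψ₁ = 0.690: g = -0.0227, g' = -1.170 → ψ₁ = 0.671
  ψ₁ = 0.671: g = -0.0002, g' = -1.145 → ψ₁ = 0.670
Converged at ψ₁ = 0.670.
Drum-1 compositions:
  A: x = 0.110, y = 0.352
  B: x = 0.157, y = 0.436
  C: x = 0.733, y = 0.213
Drum-2 feed = drum-1 vapor: z₂ = (0.3517, 0.4358, 0.2125).
Drum 2:
Iterate (Newton) starting at ψ₂ = 0.31:
  ψ₂ = 0.310: g = 0.0986, g' = -0.438 → ψ₂ = 0.535
  ψ₂ = 0.535: g = -0.0190, g' = -0.644 → ψ₂ = 0.505
  ψ₂ = 0.505: g = -0.0006, g' = -0.603 → ψ₂ = 0.504
Converged at ψ₂ = 0.504.
  A: x = 0.267, y = 0.435
  B: x = 0.361, y = 0.509
  C: x = 0.372, y = 0.056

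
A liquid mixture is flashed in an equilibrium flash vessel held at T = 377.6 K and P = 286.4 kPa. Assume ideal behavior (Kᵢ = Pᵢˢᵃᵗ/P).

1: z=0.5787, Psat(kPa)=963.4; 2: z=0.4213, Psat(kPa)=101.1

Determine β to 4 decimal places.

β = 0.7162

Raoult's law: Kᵢ = Pᵢˢᵃᵗ/P = Pᵢˢᵃᵗ/286.4.
  K_1 = 963.4/286.4 = 3.363827, K_2 = 101.1/286.4 = 0.353003
Binary case is linear: z₁(K₁−1)(1+β(K₂−1)) + z₂(K₂−1)(1+β(K₁−1)) = 0
⇒ β = [z₁(K₁−1)+z₂(K₂−1)] / [−(K₁−1)(K₂−1)] = 1.09537/1.52939 = 0.7162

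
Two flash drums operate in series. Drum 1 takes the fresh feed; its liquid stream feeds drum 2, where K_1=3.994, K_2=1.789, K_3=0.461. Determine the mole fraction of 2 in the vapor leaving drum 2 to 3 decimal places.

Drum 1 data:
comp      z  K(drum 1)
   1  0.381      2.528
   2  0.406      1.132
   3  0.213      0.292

y_2 (drum 2) = 0.438

Drum 1:
Material balance + equilibrium reduce to Σ zᵢ(Kᵢ−1)/(1+ψ₁(Kᵢ−1)) = 0.
Feasibility: ΣzᵢKᵢ = 1.485, Σzᵢ/Kᵢ = 1.239 — both > 1, two phases present.
Iterate (Newton) starting at ψ₁ = 0.69:
  ψ₁ = 0.690: g = 0.0377, g' = -0.625 → ψ₁ = 0.750
  ψ₁ = 0.750: g = -0.0017, g' = -0.685 → ψ₁ = 0.748
Converged at ψ₁ = 0.748.
Drum-1 compositions:
  1: x = 0.178, y = 0.450
  2: x = 0.370, y = 0.418
  3: x = 0.453, y = 0.132
Drum-2 feed = drum-1 liquid: z₂ = (0.1778, 0.3695, 0.4527).
Drum 2:
Rachford–Rice: g(ψ₂) = Σ zᵢ(Kᵢ−1)/(1+ψ₂(Kᵢ−1)) = 0.
Check two-phase: ΣzᵢKᵢ = 1.580 > 1 and Σzᵢ/Kᵢ = 1.233 > 1, so g(0) = 0.580 > 0 and g(1) = -0.233 < 0.
Newton iteration, ψ₂⁰ = 0.5:
  ψ₂ = 0.500: g = 0.0883, g' = -0.620 → ψ₂ = 0.642
  ψ₂ = 0.642: g = 0.0024, g' = -0.596 → ψ₂ = 0.646
Converged at ψ₂ = 0.646.
  1: x = 0.061, y = 0.242
  2: x = 0.245, y = 0.438
  3: x = 0.695, y = 0.320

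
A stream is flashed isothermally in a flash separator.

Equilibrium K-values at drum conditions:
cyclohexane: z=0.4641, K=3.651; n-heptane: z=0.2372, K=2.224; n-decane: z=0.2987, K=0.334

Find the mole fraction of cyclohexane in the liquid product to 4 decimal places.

x_cyclohexane = 0.1366

Material balance + equilibrium reduce to Σ zᵢ(Kᵢ−1)/(1+V/F(Kᵢ−1)) = 0.
g(0) = ΣzᵢKᵢ − 1 = 1.3217 and g(1) = 1 − Σzᵢ/Kᵢ = -0.1281, so a root lies in (0, 1).
Newton–Raphson from V/F = 0.5:
  V/F = 0.5000: g = 0.41092, g' = -1.0377 → V/F = 0.8960
  V/F = 0.8960: g = 0.00968, g' = -1.1818 → V/F = 0.9042
  V/F = 0.9042: g = -0.00007, g' = -1.1999 → V/F = 0.9041
Converged at V/F = 0.9041.
Compositions from xᵢ = zᵢ/(1+V/F(Kᵢ−1)), yᵢ = Kᵢxᵢ:
  cyclohexane: x = 0.1366, y = 0.4988
  n-heptane: x = 0.1126, y = 0.2504
  n-decane: x = 0.7508, y = 0.2508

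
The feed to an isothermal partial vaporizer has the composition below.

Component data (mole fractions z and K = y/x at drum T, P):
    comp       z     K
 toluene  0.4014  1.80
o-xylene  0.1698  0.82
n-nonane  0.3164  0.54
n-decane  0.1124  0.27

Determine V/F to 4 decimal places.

Material balance + equilibrium reduce to Σ zᵢ(Kᵢ−1)/(1+V/F(Kᵢ−1)) = 0.
Check two-phase: ΣzᵢKᵢ = 1.0630 > 1 and Σzᵢ/Kᵢ = 1.4323 > 1, so g(0) = 0.0630 > 0 and g(1) = -0.4323 < 0.
Newton iteration, V/F⁰ = 0.42:
  V/F = 0.4200: g = -0.09143, g' = -0.3778 → V/F = 0.1780
  V/F = 0.1780: g = -0.00331, g' = -0.3613 → V/F = 0.1688
Converged at V/F = 0.1688.

V/F = 0.1688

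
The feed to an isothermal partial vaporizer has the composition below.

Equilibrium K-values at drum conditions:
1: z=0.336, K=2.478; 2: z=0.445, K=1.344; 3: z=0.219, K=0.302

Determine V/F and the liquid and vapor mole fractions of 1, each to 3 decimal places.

V/F = 0.802, x_1 = 0.154, y_1 = 0.381

Rachford–Rice: g(V/F) = Σ zᵢ(Kᵢ−1)/(1+V/F(Kᵢ−1)) = 0.
Feasibility: ΣzᵢKᵢ = 1.497, Σzᵢ/Kᵢ = 1.192 — both > 1, two phases present.
Newton–Raphson from V/F = 0.62:
  V/F = 0.620: g = 0.1158, g' = -0.567 → V/F = 0.824
  V/F = 0.824: g = -0.0168, g' = -0.773 → V/F = 0.802
Converged at V/F = 0.802.
Compositions from xᵢ = zᵢ/(1+V/F(Kᵢ−1)), yᵢ = Kᵢxᵢ:
  1: x = 0.154, y = 0.381
  2: x = 0.349, y = 0.469
  3: x = 0.497, y = 0.150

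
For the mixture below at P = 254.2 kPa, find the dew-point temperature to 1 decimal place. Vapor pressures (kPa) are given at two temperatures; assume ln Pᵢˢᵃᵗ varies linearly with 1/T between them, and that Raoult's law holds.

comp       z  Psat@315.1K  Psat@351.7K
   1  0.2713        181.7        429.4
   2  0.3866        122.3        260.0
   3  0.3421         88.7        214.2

T = 348.9 K

Dew-point temperature: Σzᵢ·P/Pᵢˢᵃᵗ(T) = 1. Interpolate ln Pᵢˢᵃᵗ = aᵢ + bᵢ/T.
  T = 315.1 K: ΣzᵢP/Pᵢˢᵃᵗ = 2.1635
  T = 351.7 K: ΣzᵢP/Pᵢˢᵃᵗ = 0.9446
  T = 333.4 K: ΣzᵢP/Pᵢˢᵃᵗ = 1.3968
  T = 342.5 K: ΣzᵢP/Pᵢˢᵃᵗ = 1.1437
  T = 347.1 K: ΣzᵢP/Pᵢˢᵃᵗ = 1.0381
  T = 349.4 K: ΣzᵢP/Pᵢˢᵃᵗ = 0.9899
Interpolating between 347.1 K and 349.4 K gives T ≈ 348.9 K.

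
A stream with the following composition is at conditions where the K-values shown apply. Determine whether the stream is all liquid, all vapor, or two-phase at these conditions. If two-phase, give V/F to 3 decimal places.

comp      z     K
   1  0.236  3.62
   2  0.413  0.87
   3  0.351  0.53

two-phase, V/F = 0.488

ΣzᵢKᵢ = 1.400; Σzᵢ/Kᵢ = 1.202.
Both exceed 1, so a two-phase solution exists.
Rachford–Rice: g(ψ) = Σ zᵢ(Kᵢ−1)/(1+ψ(Kᵢ−1)) = 0.
Newton–Raphson from ψ = 0.5:
  ψ = 0.500: g = -0.0054, g' = -0.444 → ψ = 0.488
Converged at ψ = 0.488.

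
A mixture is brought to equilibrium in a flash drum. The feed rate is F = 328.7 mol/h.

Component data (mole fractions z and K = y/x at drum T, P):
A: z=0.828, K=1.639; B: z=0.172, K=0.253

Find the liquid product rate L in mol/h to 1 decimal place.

L = 52.8 mol/h

Binary case is linear: z₁(K₁−1)(1+V/F(K₂−1)) + z₂(K₂−1)(1+V/F(K₁−1)) = 0
⇒ V/F = [z₁(K₁−1)+z₂(K₂−1)] / [−(K₁−1)(K₂−1)] = 0.4006/0.4773 = 0.839
Then V = V/F·F = 0.8393·328.7 = 275.9 mol/h and L = F − V = 52.8 mol/h.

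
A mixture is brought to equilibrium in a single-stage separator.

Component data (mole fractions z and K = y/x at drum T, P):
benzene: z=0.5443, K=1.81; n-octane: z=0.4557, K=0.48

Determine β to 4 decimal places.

Newton–Raphson from β = 0.42:
  β = 0.4200: g = 0.02579, g' = -0.4005 → β = 0.4844
  β = 0.4844: g = -0.00010, g' = -0.4044 → β = 0.4841
Converged at β = 0.4841.

β = 0.4841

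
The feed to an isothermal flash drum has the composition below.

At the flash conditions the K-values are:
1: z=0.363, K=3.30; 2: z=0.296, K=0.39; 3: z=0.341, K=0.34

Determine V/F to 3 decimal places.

V/F = 0.293

Material balance + equilibrium reduce to Σ zᵢ(Kᵢ−1)/(1+V/F(Kᵢ−1)) = 0.
Check two-phase: ΣzᵢKᵢ = 1.429 > 1 and Σzᵢ/Kᵢ = 1.872 > 1, so g(0) = 0.429 > 0 and g(1) = -0.872 < 0.
Newton–Raphson from V/F = 0.35:
  V/F = 0.350: g = -0.0597, g' = -1.019 → V/F = 0.291
  V/F = 0.291: g = 0.0016, g' = -1.079 → V/F = 0.293
Converged at V/F = 0.293.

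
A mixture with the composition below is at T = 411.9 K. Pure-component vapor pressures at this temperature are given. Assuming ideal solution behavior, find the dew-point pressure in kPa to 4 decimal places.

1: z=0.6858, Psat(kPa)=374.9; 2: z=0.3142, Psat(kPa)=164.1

At the dew point ψ → 1, so Σzᵢ/Kᵢ = 1 with Kᵢ = Pᵢˢᵃᵗ/P ⇒ 1/P = Σzᵢ/Pᵢˢᵃᵗ.
1/P = 0.6858/374.9 + 0.3142/164.1 = 0.0037440 ⇒ P = 267.0959 kPa

Pdew = 267.0959 kPa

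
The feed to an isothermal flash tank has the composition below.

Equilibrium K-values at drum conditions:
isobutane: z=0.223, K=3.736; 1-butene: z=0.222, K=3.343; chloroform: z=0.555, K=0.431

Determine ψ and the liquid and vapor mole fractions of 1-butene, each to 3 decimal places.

ψ = 0.563, x_1-butene = 0.096, y_1-butene = 0.320

Let ψ = V/F and solve Σ zᵢ(Kᵢ−1)/(1+ψ(Kᵢ−1)) = 0.
Feasibility: ΣzᵢKᵢ = 1.814, Σzᵢ/Kᵢ = 1.414 — both > 1, two phases present.
Newton iteration, ψ⁰ = 0.61:
  ψ = 0.610: g = -0.0410, g' = -0.862 → ψ = 0.563
Converged at ψ = 0.563.
Compositions from xᵢ = zᵢ/(1+ψ(Kᵢ−1)), yᵢ = Kᵢxᵢ:
  isobutane: x = 0.088, y = 0.328
  1-butene: x = 0.096, y = 0.320
  chloroform: x = 0.816, y = 0.352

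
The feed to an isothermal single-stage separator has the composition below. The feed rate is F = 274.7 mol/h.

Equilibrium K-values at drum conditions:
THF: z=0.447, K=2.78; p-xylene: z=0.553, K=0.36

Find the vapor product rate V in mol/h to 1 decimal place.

Material balance + equilibrium reduce to Σ zᵢ(Kᵢ−1)/(1+ψ(Kᵢ−1)) = 0.
Feasibility: ΣzᵢKᵢ = 1.442, Σzᵢ/Kᵢ = 1.697 — both > 1, two phases present.
Binary case is linear: z₁(K₁−1)(1+ψ(K₂−1)) + z₂(K₂−1)(1+ψ(K₁−1)) = 0
⇒ ψ = [z₁(K₁−1)+z₂(K₂−1)] / [−(K₁−1)(K₂−1)] = 0.4417/1.1392 = 0.388
Then V = ψ·F = 0.3878·274.7 = 106.5 mol/h and L = F − V = 168.2 mol/h.

V = 106.5 mol/h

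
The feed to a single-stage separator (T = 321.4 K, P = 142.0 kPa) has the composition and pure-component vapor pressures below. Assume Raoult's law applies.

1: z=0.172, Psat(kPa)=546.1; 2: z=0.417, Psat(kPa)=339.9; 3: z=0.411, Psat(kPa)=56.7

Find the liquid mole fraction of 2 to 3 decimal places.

x_2 = 0.205

Raoult's law: Kᵢ = Pᵢˢᵃᵗ/P = Pᵢˢᵃᵗ/142.0.
  K_1 = 546.1/142.0 = 3.84577, K_2 = 339.9/142.0 = 2.39366, K_3 = 56.7/142.0 = 0.39930
Let ψ = V/F and solve Σ zᵢ(Kᵢ−1)/(1+ψ(Kᵢ−1)) = 0.
Check two-phase: ΣzᵢKᵢ = 1.824 > 1 and Σzᵢ/Kᵢ = 1.248 > 1, so g(0) = 0.824 > 0 and g(1) = -0.248 < 0.
Newton–Raphson from ψ = 0.44:
  ψ = 0.440: g = 0.2420, g' = -0.860 → ψ = 0.721
  ψ = 0.721: g = 0.0144, g' = -0.813 → ψ = 0.739
Converged at ψ = 0.739.
Compositions from xᵢ = zᵢ/(1+ψ(Kᵢ−1)), yᵢ = Kᵢxᵢ:
  1: x = 0.055, y = 0.213
  2: x = 0.205, y = 0.492
  3: x = 0.739, y = 0.295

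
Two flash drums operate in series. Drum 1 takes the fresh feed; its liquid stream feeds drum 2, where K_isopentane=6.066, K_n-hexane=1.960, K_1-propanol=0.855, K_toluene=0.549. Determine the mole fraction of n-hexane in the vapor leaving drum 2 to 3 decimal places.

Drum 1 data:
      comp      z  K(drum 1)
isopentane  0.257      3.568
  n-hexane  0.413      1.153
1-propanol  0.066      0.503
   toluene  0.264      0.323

y_n-hexane (drum 2) = 0.422

Drum 1:
Material balance + equilibrium reduce to Σ zᵢ(Kᵢ−1)/(1+ψ₁(Kᵢ−1)) = 0.
g(0) = ΣzᵢKᵢ − 1 = 0.512 and g(1) = 1 − Σzᵢ/Kᵢ = -0.379, so a root lies in (0, 1).
Newton–Raphson from ψ₁ = 0.5:
  ψ₁ = 0.500: g = 0.0338, g' = -0.639 → ψ₁ = 0.553
Converged at ψ₁ = 0.553.
Drum-1 compositions:
  isopentane: x = 0.106, y = 0.379
  n-hexane: x = 0.381, y = 0.439
  1-propanol: x = 0.091, y = 0.046
  toluene: x = 0.422, y = 0.136
Drum-2 feed = drum-1 liquid: z₂ = (0.1062, 0.3808, 0.0910, 0.4220).
Drum 2:
Rachford–Rice: g(ψ₂) = Σ zᵢ(Kᵢ−1)/(1+ψ₂(Kᵢ−1)) = 0.
Check two-phase: ΣzᵢKᵢ = 1.700 > 1 and Σzᵢ/Kᵢ = 1.087 > 1, so g(0) = 0.700 > 0 and g(1) = -0.087 < 0.
Iterate (Newton) starting at ψ₂ = 0.43:
  ψ₂ = 0.430: g = 0.1778, g' = -0.580 → ψ₂ = 0.737
  ψ₂ = 0.737: g = 0.0280, g' = -0.437 → ψ₂ = 0.801
Converged at ψ₂ = 0.801.
  isopentane: x = 0.021, y = 0.127
  n-hexane: x = 0.215, y = 0.422
  1-propanol: x = 0.103, y = 0.088
  toluene: x = 0.661, y = 0.363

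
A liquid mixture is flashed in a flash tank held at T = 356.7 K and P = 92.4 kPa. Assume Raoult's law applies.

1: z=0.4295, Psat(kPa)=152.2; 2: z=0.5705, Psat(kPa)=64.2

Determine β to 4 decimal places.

Raoult's law: Kᵢ = Pᵢˢᵃᵗ/P = Pᵢˢᵃᵗ/92.4.
  K_1 = 152.2/92.4 = 1.647186, K_2 = 64.2/92.4 = 0.694805
Rachford–Rice: g(β) = Σ zᵢ(Kᵢ−1)/(1+β(Kᵢ−1)) = 0.
Feasibility: ΣzᵢKᵢ = 1.1039, Σzᵢ/Kᵢ = 1.0818 — both > 1, two phases present.
Binary case is linear: z₁(K₁−1)(1+β(K₂−1)) + z₂(K₂−1)(1+β(K₁−1)) = 0
⇒ β = [z₁(K₁−1)+z₂(K₂−1)] / [−(K₁−1)(K₂−1)] = 0.10385/0.19752 = 0.5258

β = 0.5258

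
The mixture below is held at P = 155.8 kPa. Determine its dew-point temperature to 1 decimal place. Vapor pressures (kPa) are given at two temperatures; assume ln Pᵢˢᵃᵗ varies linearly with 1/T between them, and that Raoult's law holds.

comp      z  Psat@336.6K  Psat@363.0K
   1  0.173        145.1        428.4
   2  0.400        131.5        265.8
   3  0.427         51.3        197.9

T = 351.6 K

Dew-point temperature: Σzᵢ·P/Pᵢˢᵃᵗ(T) = 1. Interpolate ln Pᵢˢᵃᵗ = aᵢ + bᵢ/T.
  T = 336.6 K: ΣzᵢP/Pᵢˢᵃᵗ = 1.9565
  T = 363.0 K: ΣzᵢP/Pᵢˢᵃᵗ = 0.6335
  T = 349.8 K: ΣzᵢP/Pᵢˢᵃᵗ = 1.0785
  T = 356.4 K: ΣzᵢP/Pᵢˢᵃᵗ = 0.8205
  T = 353.1 K: ΣzᵢP/Pᵢˢᵃᵗ = 0.9389
  T = 351.5 K: ΣzᵢP/Pᵢˢᵃᵗ = 1.0037
Interpolating between 351.5 K and 353.1 K gives T ≈ 351.6 K.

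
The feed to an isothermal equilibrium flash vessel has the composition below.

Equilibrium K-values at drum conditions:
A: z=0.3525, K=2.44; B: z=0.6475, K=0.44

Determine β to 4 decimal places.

β = 0.1798

Material balance + equilibrium reduce to Σ zᵢ(Kᵢ−1)/(1+β(Kᵢ−1)) = 0.
Feasibility: ΣzᵢKᵢ = 1.1450, Σzᵢ/Kᵢ = 1.6161 — both > 1, two phases present.
Binary case is linear: z₁(K₁−1)(1+β(K₂−1)) + z₂(K₂−1)(1+β(K₁−1)) = 0
⇒ β = [z₁(K₁−1)+z₂(K₂−1)] / [−(K₁−1)(K₂−1)] = 0.14500/0.80640 = 0.1798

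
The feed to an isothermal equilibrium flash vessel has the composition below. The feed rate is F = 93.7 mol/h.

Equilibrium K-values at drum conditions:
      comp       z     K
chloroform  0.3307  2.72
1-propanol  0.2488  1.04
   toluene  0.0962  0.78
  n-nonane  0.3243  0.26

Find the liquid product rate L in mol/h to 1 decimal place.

L = 58.5 mol/h

Newton iteration, β⁰ = 0.51:
  β = 0.5100: g = -0.09653, g' = -0.7421 → β = 0.3799
  β = 0.3799: g = -0.00312, g' = -0.7074 → β = 0.3755
Converged at β = 0.3755.
Then V = β·F = 0.3755·93.7 = 35.2 mol/h and L = F − V = 58.5 mol/h.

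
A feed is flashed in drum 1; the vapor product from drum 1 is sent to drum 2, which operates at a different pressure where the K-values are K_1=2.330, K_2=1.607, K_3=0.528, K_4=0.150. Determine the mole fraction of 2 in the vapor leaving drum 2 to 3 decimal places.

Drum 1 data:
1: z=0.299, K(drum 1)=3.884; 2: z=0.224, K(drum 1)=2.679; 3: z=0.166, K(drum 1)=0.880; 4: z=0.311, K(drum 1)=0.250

Drum 1:
Iterate (Newton) starting at ψ₁ = 0.5:
  ψ₁ = 0.500: g = 0.1632, g' = -1.054 → ψ₁ = 0.655
  ψ₁ = 0.655: g = -0.0023, g' = -1.120 → ψ₁ = 0.653
Converged at ψ₁ = 0.653.
Drum-1 compositions:
  1: x = 0.104, y = 0.403
  2: x = 0.107, y = 0.286
  3: x = 0.180, y = 0.158
  4: x = 0.609, y = 0.152
Drum-2 feed = drum-1 vapor: z₂ = (0.4029, 0.2863, 0.1585, 0.1523).
Drum 2:
Rachford–Rice: g(ψ₂) = Σ zᵢ(Kᵢ−1)/(1+ψ₂(Kᵢ−1)) = 0.
Check two-phase: ΣzᵢKᵢ = 1.505 > 1 and Σzᵢ/Kᵢ = 1.667 > 1, so g(0) = 0.505 > 0 and g(1) = -0.667 < 0.
Newton iteration, ψ₂⁰ = 0.42:
  ψ₂ = 0.420: g = 0.1876, g' = -0.681 → ψ₂ = 0.695
  ψ₂ = 0.695: g = -0.0273, g' = -0.981 → ψ₂ = 0.667
  ψ₂ = 0.667: g = -0.0009, g' = -0.917 → ψ₂ = 0.666
Converged at ψ₂ = 0.666.
  1: x = 0.214, y = 0.498
  2: x = 0.204, y = 0.328
  3: x = 0.231, y = 0.122
  4: x = 0.351, y = 0.053

y_2 (drum 2) = 0.328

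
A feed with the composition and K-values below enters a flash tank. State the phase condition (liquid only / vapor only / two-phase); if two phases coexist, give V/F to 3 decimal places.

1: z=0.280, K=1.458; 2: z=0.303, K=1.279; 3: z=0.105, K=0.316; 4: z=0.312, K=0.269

liquid only

ΣzᵢKᵢ = 0.913; Σzᵢ/Kᵢ = 1.921.
Since ΣzᵢKᵢ < 1 the mixture is below its bubble point — single liquid phase.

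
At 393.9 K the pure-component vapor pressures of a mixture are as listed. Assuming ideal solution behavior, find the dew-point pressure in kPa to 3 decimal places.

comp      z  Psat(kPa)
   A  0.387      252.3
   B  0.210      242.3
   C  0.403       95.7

Pdew = 151.248 kPa

At the dew point ψ → 1, so Σzᵢ/Kᵢ = 1 with Kᵢ = Pᵢˢᵃᵗ/P ⇒ 1/P = Σzᵢ/Pᵢˢᵃᵗ.
1/P = 0.387/252.3 + 0.210/242.3 + 0.403/95.7 = 0.006612 ⇒ P = 151.248 kPa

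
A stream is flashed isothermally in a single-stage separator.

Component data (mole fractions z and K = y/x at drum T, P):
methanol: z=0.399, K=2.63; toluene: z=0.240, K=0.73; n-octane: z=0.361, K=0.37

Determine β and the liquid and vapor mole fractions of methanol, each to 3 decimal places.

Newton iteration, β⁰ = 0.5:
  β = 0.500: g = -0.0486, g' = -0.651 → β = 0.425
  β = 0.425: g = 0.0002, g' = -0.659 → β = 0.426
Converged at β = 0.426.
Compositions from xᵢ = zᵢ/(1+β(Kᵢ−1)), yᵢ = Kᵢxᵢ:
  methanol: x = 0.236, y = 0.620
  toluene: x = 0.271, y = 0.198
  n-octane: x = 0.493, y = 0.183

β = 0.426, x_methanol = 0.236, y_methanol = 0.620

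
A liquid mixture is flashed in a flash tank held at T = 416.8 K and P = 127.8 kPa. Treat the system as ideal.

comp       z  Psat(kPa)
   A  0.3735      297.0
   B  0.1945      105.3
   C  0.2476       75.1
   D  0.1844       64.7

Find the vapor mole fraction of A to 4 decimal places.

Raoult's law: Kᵢ = Pᵢˢᵃᵗ/P = Pᵢˢᵃᵗ/127.8.
  K_A = 297.0/127.8 = 2.323944, K_B = 105.3/127.8 = 0.823944, K_C = 75.1/127.8 = 0.587637, K_D = 64.7/127.8 = 0.506260
Material balance + equilibrium reduce to Σ zᵢ(Kᵢ−1)/(1+β(Kᵢ−1)) = 0.
Check two-phase: ΣzᵢKᵢ = 1.2671 > 1 and Σzᵢ/Kᵢ = 1.1824 > 1, so g(0) = 0.2671 > 0 and g(1) = -0.1824 < 0.
Newton iteration, β⁰ = 0.69:
  β = 0.6900: g = -0.06135, g' = -0.3723 → β = 0.5252
  β = 0.5252: g = 0.00070, g' = -0.3856 → β = 0.5270
Converged at β = 0.5270.
Compositions from xᵢ = zᵢ/(1+β(Kᵢ−1)), yᵢ = Kᵢxᵢ:
  A: x = 0.2200, y = 0.5113
  B: x = 0.2144, y = 0.1766
  C: x = 0.3163, y = 0.1859
  D: x = 0.2493, y = 0.1262

y_A = 0.5113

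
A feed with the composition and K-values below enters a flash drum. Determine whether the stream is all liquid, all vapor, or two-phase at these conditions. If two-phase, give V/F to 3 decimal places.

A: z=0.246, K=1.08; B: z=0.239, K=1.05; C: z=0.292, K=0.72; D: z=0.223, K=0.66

all liquid

ΣzᵢKᵢ = 0.874; Σzᵢ/Kᵢ = 1.199.
Since ΣzᵢKᵢ < 1 the mixture is below its bubble point — single liquid phase.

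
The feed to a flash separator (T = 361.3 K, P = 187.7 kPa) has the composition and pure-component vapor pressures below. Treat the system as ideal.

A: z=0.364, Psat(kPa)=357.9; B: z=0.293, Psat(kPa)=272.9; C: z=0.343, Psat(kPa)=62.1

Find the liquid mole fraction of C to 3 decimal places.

x_C = 0.506

Raoult's law: Kᵢ = Pᵢˢᵃᵗ/P = Pᵢˢᵃᵗ/187.7.
  K_A = 357.9/187.7 = 1.90677, K_B = 272.9/187.7 = 1.45392, K_C = 62.1/187.7 = 0.33085
Let ψ = V/F and solve Σ zᵢ(Kᵢ−1)/(1+ψ(Kᵢ−1)) = 0.
Check two-phase: ΣzᵢKᵢ = 1.234 > 1 and Σzᵢ/Kᵢ = 1.429 > 1, so g(0) = 0.234 > 0 and g(1) = -0.429 < 0.
Iterate (Newton) starting at ψ = 0.5:
  ψ = 0.500: g = -0.0094, g' = -0.529 → ψ = 0.482
Converged at ψ = 0.482.
Compositions from xᵢ = zᵢ/(1+ψ(Kᵢ−1)), yᵢ = Kᵢxᵢ:
  A: x = 0.253, y = 0.483
  B: x = 0.240, y = 0.350
  C: x = 0.506, y = 0.168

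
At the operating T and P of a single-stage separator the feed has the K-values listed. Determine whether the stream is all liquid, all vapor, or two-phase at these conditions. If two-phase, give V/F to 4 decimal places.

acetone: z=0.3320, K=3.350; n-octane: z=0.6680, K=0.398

ΣzᵢKᵢ = 1.3781; Σzᵢ/Kᵢ = 1.7775.
Both exceed 1, so a two-phase solution exists.
Material balance + equilibrium reduce to Σ zᵢ(Kᵢ−1)/(1+ψ(Kᵢ−1)) = 0.
Binary case is linear: z₁(K₁−1)(1+ψ(K₂−1)) + z₂(K₂−1)(1+ψ(K₁−1)) = 0
⇒ ψ = [z₁(K₁−1)+z₂(K₂−1)] / [−(K₁−1)(K₂−1)] = 0.37806/1.41470 = 0.2672

two-phase, V/F = 0.2672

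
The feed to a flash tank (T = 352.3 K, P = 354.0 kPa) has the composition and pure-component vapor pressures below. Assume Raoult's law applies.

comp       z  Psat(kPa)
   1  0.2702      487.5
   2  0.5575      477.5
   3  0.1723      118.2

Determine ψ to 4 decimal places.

Raoult's law: Kᵢ = Pᵢˢᵃᵗ/P = Pᵢˢᵃᵗ/354.0.
  K_1 = 487.5/354.0 = 1.377119, K_2 = 477.5/354.0 = 1.348870, K_3 = 118.2/354.0 = 0.333898
Newton–Raphson from ψ = 0.6:
  ψ = 0.6000: g = 0.05275, g' = -0.2841 → ψ = 0.7857
  ψ = 0.7857: g = -0.00953, g' = -0.4012 → ψ = 0.7619
  ψ = 0.7619: g = -0.00025, g' = -0.3808 → ψ = 0.7613
Converged at ψ = 0.7613.

ψ = 0.7613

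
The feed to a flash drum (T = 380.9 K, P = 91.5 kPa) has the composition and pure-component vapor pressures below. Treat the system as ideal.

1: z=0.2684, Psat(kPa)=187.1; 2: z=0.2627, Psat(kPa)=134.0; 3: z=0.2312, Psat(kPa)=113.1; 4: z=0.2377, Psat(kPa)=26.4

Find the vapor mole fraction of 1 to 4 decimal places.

Raoult's law: Kᵢ = Pᵢˢᵃᵗ/P = Pᵢˢᵃᵗ/91.5.
  K_1 = 187.1/91.5 = 2.044809, K_2 = 134.0/91.5 = 1.464481, K_3 = 113.1/91.5 = 1.236066, K_4 = 26.4/91.5 = 0.288525
Newton iteration, ψ⁰ = 0.5:
  ψ = 0.5000: g = 0.06954, g' = -0.4639 → ψ = 0.6499
  ψ = 0.6499: g = -0.00651, g' = -0.5634 → ψ = 0.6383
  ψ = 0.6383: g = -0.00006, g' = -0.5527 → ψ = 0.6382
Converged at ψ = 0.6382.
Compositions from xᵢ = zᵢ/(1+ψ(Kᵢ−1)), yᵢ = Kᵢxᵢ:
  1: x = 0.1610, y = 0.3293
  2: x = 0.2026, y = 0.2967
  3: x = 0.2009, y = 0.2484
  4: x = 0.4354, y = 0.1256

y_1 = 0.3293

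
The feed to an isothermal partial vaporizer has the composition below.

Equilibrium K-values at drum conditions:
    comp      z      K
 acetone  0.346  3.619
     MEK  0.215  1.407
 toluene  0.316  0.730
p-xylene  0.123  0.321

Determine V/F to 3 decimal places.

Rachford–Rice: g(V/F) = Σ zᵢ(Kᵢ−1)/(1+V/F(Kᵢ−1)) = 0.
g(0) = ΣzᵢKᵢ − 1 = 0.825 and g(1) = 1 − Σzᵢ/Kᵢ = -0.064, so a root lies in (0, 1).
Iterate (Newton) starting at V/F = 0.5:
  V/F = 0.500: g = 0.2400, g' = -0.630 → V/F = 0.881
  V/F = 0.881: g = 0.0187, g' = -0.627 → V/F = 0.911
  V/F = 0.911: g = -0.0004, g' = -0.656 → V/F = 0.910
Converged at V/F = 0.910.

V/F = 0.910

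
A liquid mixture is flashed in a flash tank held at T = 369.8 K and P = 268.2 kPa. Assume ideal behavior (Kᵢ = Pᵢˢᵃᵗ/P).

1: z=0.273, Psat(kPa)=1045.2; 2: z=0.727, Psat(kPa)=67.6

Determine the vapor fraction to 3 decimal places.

Raoult's law: Kᵢ = Pᵢˢᵃᵗ/P = Pᵢˢᵃᵗ/268.2.
  K_1 = 1045.2/268.2 = 3.89709, K_2 = 67.6/268.2 = 0.25205
Material balance + equilibrium reduce to Σ zᵢ(Kᵢ−1)/(1+ψ(Kᵢ−1)) = 0.
Feasibility: ΣzᵢKᵢ = 1.247, Σzᵢ/Kᵢ = 2.954 — both > 1, two phases present.
Binary case is linear: z₁(K₁−1)(1+ψ(K₂−1)) + z₂(K₂−1)(1+ψ(K₁−1)) = 0
⇒ ψ = [z₁(K₁−1)+z₂(K₂−1)] / [−(K₁−1)(K₂−1)] = 0.2471/2.1669 = 0.114

ψ = 0.114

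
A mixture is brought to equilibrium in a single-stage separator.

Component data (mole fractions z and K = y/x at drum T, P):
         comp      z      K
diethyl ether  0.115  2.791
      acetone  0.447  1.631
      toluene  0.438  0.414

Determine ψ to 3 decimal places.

Rachford–Rice: g(ψ) = Σ zᵢ(Kᵢ−1)/(1+ψ(Kᵢ−1)) = 0.
Feasibility: ΣzᵢKᵢ = 1.231, Σzᵢ/Kᵢ = 1.373 — both > 1, two phases present.
Iterate (Newton) starting at ψ = 0.43:
  ψ = 0.430: g = -0.0049, g' = -0.497 → ψ = 0.420
Converged at ψ = 0.420.

ψ = 0.420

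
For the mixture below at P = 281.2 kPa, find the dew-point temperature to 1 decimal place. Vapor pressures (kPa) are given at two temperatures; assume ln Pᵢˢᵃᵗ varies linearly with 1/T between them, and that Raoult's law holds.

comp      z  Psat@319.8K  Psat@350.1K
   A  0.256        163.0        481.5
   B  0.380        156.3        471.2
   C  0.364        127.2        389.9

Dew-point temperature: Σzᵢ·P/Pᵢˢᵃᵗ(T) = 1. Interpolate ln Pᵢˢᵃᵗ = aᵢ + bᵢ/T.
  T = 319.8 K: ΣzᵢP/Pᵢˢᵃᵗ = 1.9300
  T = 350.1 K: ΣzᵢP/Pᵢˢᵃᵗ = 0.6388
  T = 335.0 K: ΣzᵢP/Pᵢˢᵃᵗ = 1.0809
  T = 342.6 K: ΣzᵢP/Pᵢˢᵃᵗ = 0.8247
  T = 338.8 K: ΣzᵢP/Pᵢˢᵃᵗ = 0.9427
  T = 336.9 K: ΣzᵢP/Pᵢˢᵃᵗ = 1.0091
Interpolating between 336.9 K and 338.8 K gives T ≈ 337.2 K.

T = 337.2 K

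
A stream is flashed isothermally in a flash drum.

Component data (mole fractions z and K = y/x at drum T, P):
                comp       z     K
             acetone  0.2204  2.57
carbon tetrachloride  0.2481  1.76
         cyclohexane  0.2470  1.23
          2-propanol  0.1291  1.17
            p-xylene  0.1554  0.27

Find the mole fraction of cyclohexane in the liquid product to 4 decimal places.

Iterate (Newton) starting at ψ = 0.65:
  ψ = 0.6500: g = 0.15078, g' = -0.5101 → ψ = 0.9456
  ψ = 0.9456: g = -0.05173, g' = -1.0114 → ψ = 0.8945
  ψ = 0.8945: g = -0.00454, g' = -0.8441 → ψ = 0.8891
  ψ = 0.8891: g = -0.00004, g' = -0.8298 → ψ = 0.8890
Converged at ψ = 0.8890.
Compositions from xᵢ = zᵢ/(1+ψ(Kᵢ−1)), yᵢ = Kᵢxᵢ:
  acetone: x = 0.0920, y = 0.2364
  carbon tetrachloride: x = 0.1481, y = 0.2606
  cyclohexane: x = 0.2051, y = 0.2522
  2-propanol: x = 0.1122, y = 0.1312
  p-xylene: x = 0.4427, y = 0.1195

x_cyclohexane = 0.2051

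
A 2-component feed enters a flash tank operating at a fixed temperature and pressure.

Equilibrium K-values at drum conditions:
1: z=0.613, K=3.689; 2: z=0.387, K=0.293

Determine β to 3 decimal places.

β = 0.723

Material balance + equilibrium reduce to Σ zᵢ(Kᵢ−1)/(1+β(Kᵢ−1)) = 0.
Check two-phase: ΣzᵢKᵢ = 2.375 > 1 and Σzᵢ/Kᵢ = 1.487 > 1, so g(0) = 1.375 > 0 and g(1) = -0.487 < 0.
Binary case is linear: z₁(K₁−1)(1+β(K₂−1)) + z₂(K₂−1)(1+β(K₁−1)) = 0
⇒ β = [z₁(K₁−1)+z₂(K₂−1)] / [−(K₁−1)(K₂−1)] = 1.3747/1.9011 = 0.723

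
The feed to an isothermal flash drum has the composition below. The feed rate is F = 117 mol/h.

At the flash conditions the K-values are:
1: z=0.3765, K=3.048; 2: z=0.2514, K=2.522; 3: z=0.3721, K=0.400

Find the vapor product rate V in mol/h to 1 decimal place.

V = 98.4 mol/h

Newton iteration, ψ⁰ = 0.43:
  ψ = 0.4300: g = 0.34039, g' = -0.9026 → ψ = 0.8071
  ψ = 0.8071: g = 0.02943, g' = -0.8453 → ψ = 0.8420
  ψ = 0.8420: g = -0.00044, g' = -0.8717 → ψ = 0.8414
Converged at ψ = 0.8414.
Then V = ψ·F = 0.8414·117 = 98.4 mol/h and L = F − V = 18.6 mol/h.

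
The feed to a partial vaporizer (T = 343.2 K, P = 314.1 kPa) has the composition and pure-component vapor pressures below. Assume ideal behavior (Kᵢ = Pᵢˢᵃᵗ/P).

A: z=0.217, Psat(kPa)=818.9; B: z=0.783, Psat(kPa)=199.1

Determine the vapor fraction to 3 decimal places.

ψ = 0.105

Raoult's law: Kᵢ = Pᵢˢᵃᵗ/P = Pᵢˢᵃᵗ/314.1.
  K_A = 818.9/314.1 = 2.60713, K_B = 199.1/314.1 = 0.63387
Rachford–Rice: g(ψ) = Σ zᵢ(Kᵢ−1)/(1+ψ(Kᵢ−1)) = 0.
g(0) = ΣzᵢKᵢ − 1 = 0.062 and g(1) = 1 − Σzᵢ/Kᵢ = -0.318, so a root lies in (0, 1).
Newton–Raphson from ψ = 0.43:
  ψ = 0.430: g = -0.1340, g' = -0.344 → ψ = 0.040
  ψ = 0.040: g = 0.0366, g' = -0.603 → ψ = 0.101
  ψ = 0.101: g = 0.0024, g' = -0.528 → ψ = 0.105
Converged at ψ = 0.105.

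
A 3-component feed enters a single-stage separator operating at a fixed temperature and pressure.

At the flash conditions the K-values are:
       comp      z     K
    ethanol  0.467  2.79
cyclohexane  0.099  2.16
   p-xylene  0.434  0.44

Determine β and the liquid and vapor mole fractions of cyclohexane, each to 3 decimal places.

β = 0.749, x_cyclohexane = 0.053, y_cyclohexane = 0.114

Material balance + equilibrium reduce to Σ zᵢ(Kᵢ−1)/(1+β(Kᵢ−1)) = 0.
g(0) = ΣzᵢKᵢ − 1 = 0.708 and g(1) = 1 − Σzᵢ/Kᵢ = -0.200, so a root lies in (0, 1).
Newton–Raphson from β = 0.5:
  β = 0.500: g = 0.1763, g' = -0.733 → β = 0.741
  β = 0.741: g = 0.0060, g' = -0.713 → β = 0.749
Converged at β = 0.749.
Compositions from xᵢ = zᵢ/(1+β(Kᵢ−1)), yᵢ = Kᵢxᵢ:
  ethanol: x = 0.200, y = 0.557
  cyclohexane: x = 0.053, y = 0.114
  p-xylene: x = 0.747, y = 0.329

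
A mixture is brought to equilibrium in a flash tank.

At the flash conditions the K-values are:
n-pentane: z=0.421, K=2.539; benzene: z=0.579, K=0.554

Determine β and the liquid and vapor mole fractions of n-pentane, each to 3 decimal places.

β = 0.568, x_n-pentane = 0.225, y_n-pentane = 0.570

Let β = V/F and solve Σ zᵢ(Kᵢ−1)/(1+β(Kᵢ−1)) = 0.
g(0) = ΣzᵢKᵢ − 1 = 0.390 and g(1) = 1 − Σzᵢ/Kᵢ = -0.211, so a root lies in (0, 1).
Binary case is linear: z₁(K₁−1)(1+β(K₂−1)) + z₂(K₂−1)(1+β(K₁−1)) = 0
⇒ β = [z₁(K₁−1)+z₂(K₂−1)] / [−(K₁−1)(K₂−1)] = 0.3897/0.6864 = 0.568
Compositions from xᵢ = zᵢ/(1+β(Kᵢ−1)), yᵢ = Kᵢxᵢ:
  n-pentane: x = 0.225, y = 0.570
  benzene: x = 0.775, y = 0.430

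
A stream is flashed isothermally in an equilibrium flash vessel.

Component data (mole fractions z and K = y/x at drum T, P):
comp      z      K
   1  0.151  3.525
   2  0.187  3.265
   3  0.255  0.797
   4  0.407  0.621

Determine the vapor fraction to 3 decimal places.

Material balance + equilibrium reduce to Σ zᵢ(Kᵢ−1)/(1+ψ(Kᵢ−1)) = 0.
g(0) = ΣzᵢKᵢ − 1 = 0.599 and g(1) = 1 − Σzᵢ/Kᵢ = -0.075, so a root lies in (0, 1).
Newton–Raphson from ψ = 0.59:
  ψ = 0.590: g = 0.0769, g' = -0.442 → ψ = 0.764
  ψ = 0.764: g = 0.0068, g' = -0.371 → ψ = 0.783
Converged at ψ = 0.783.

ψ = 0.783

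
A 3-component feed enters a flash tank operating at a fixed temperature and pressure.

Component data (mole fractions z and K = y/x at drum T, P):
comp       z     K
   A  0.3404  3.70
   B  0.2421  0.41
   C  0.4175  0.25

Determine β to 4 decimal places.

Rachford–Rice: g(β) = Σ zᵢ(Kᵢ−1)/(1+β(Kᵢ−1)) = 0.
g(0) = ΣzᵢKᵢ − 1 = 0.4631 and g(1) = 1 − Σzᵢ/Kᵢ = -1.3525, so a root lies in (0, 1).
Newton iteration, β⁰ = 0.47:
  β = 0.4700: g = -0.27618, g' = -1.2035 → β = 0.2405
  β = 0.2405: g = 0.00872, g' = -1.3762 → β = 0.2469
Converged at β = 0.2469.

β = 0.2469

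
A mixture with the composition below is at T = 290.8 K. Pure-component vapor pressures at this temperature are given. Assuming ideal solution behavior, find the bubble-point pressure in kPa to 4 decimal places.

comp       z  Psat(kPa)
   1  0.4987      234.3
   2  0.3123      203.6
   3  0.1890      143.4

At the bubble point ψ → 0, so ΣzᵢKᵢ = 1 with Kᵢ = Pᵢˢᵃᵗ/P ⇒ P = ΣzᵢPᵢˢᵃᵗ.
P = 0.4987·234.3 + 0.3123·203.6 + 0.1890·143.4 = 207.5323 kPa

Pbub = 207.5323 kPa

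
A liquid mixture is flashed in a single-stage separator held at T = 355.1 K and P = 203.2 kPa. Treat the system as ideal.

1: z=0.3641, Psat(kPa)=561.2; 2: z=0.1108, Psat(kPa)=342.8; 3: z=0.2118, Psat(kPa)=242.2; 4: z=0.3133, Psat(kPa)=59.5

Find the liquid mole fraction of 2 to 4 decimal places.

Raoult's law: Kᵢ = Pᵢˢᵃᵗ/P = Pᵢˢᵃᵗ/203.2.
  K_1 = 561.2/203.2 = 2.761811, K_2 = 342.8/203.2 = 1.687008, K_3 = 242.2/203.2 = 1.191929, K_4 = 59.5/203.2 = 0.292815
Material balance + equilibrium reduce to Σ zᵢ(Kᵢ−1)/(1+ψ(Kᵢ−1)) = 0.
g(0) = ΣzᵢKᵢ − 1 = 0.5367 and g(1) = 1 − Σzᵢ/Kᵢ = -0.4452, so a root lies in (0, 1).
Newton iteration, ψ⁰ = 0.5:
  ψ = 0.5000: g = 0.09204, g' = -0.7299 → ψ = 0.6261
  ψ = 0.6261: g = -0.00307, g' = -0.7919 → ψ = 0.6222
Converged at ψ = 0.6222.
Compositions from xᵢ = zᵢ/(1+ψ(Kᵢ−1)), yᵢ = Kᵢxᵢ:
  1: x = 0.1737, y = 0.4797
  2: x = 0.0776, y = 0.1309
  3: x = 0.1892, y = 0.2255
  4: x = 0.5595, y = 0.1638

x_2 = 0.0776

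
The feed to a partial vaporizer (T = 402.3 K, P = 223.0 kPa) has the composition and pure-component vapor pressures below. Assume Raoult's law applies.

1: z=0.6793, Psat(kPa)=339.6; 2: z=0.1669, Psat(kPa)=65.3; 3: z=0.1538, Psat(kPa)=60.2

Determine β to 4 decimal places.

Raoult's law: Kᵢ = Pᵢˢᵃᵗ/P = Pᵢˢᵃᵗ/223.0.
  K_1 = 339.6/223.0 = 1.522870, K_2 = 65.3/223.0 = 0.292825, K_3 = 60.2/223.0 = 0.269955
Newton iteration, β⁰ = 0.5:
  β = 0.5000: g = -0.07784, g' = -0.5198 → β = 0.3502
  β = 0.3502: g = -0.00753, g' = -0.4281 → β = 0.3327
  β = 0.3327: g = -0.00007, g' = -0.4205 → β = 0.3325
Converged at β = 0.3325.

β = 0.3325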